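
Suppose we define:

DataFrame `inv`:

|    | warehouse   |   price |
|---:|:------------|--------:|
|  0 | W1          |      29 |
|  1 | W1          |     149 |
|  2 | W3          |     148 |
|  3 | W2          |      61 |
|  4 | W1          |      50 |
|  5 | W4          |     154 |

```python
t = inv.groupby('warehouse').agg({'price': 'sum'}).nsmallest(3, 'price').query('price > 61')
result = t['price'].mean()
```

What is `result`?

151.0

group by warehouse, sum of price:
           price
warehouse       
W1           228
W2            61
W3           148
W4           154
take 3 rows with smallest price:
           price
warehouse       
W2            61
W3           148
W4           154
filter rows where price > 61:
           price
warehouse       
W3           148
W4           154
Then the mean of column 'price': 151.0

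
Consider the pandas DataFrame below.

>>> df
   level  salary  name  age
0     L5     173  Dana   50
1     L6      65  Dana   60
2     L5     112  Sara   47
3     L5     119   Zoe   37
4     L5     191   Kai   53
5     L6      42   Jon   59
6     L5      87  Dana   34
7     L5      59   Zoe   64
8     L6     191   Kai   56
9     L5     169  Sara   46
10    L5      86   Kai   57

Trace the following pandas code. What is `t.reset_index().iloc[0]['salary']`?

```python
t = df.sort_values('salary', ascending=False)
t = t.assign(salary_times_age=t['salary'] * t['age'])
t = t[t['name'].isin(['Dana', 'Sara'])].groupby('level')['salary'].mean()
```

sort by salary descending:
   level  salary  name  age
4     L5     191   Kai   53
8     L6     191   Kai   56
0     L5     173  Dana   50
9     L5     169  Sara   46
3     L5     119   Zoe   37
2     L5     112  Sara   47
6     L5      87  Dana   34
10    L5      86   Kai   57
1     L6      65  Dana   60
7     L5      59   Zoe   64
5     L6      42   Jon   59
add column salary_times_age = t['salary'] * t['age']:
   level  salary  name  age  salary_times_age
4     L5     191   Kai   53             10123
8     L6     191   Kai   56             10696
0     L5     173  Dana   50              8650
9     L5     169  Sara   46              7774
3     L5     119   Zoe   37              4403
2     L5     112  Sara   47              5264
6     L5      87  Dana   34              2958
10    L5      86   Kai   57              4902
1     L6      65  Dana   60              3900
7     L5      59   Zoe   64              3776
5     L6      42   Jon   59              2478
filter rows where name in ['Dana', 'Sara']:
  level  salary  name  age  salary_times_age
0    L5     173  Dana   50              8650
9    L5     169  Sara   46              7774
2    L5     112  Sara   47              5264
6    L5      87  Dana   34              2958
1    L6      65  Dana   60              3900
group by level, mean of salary:
level
L5    135.25
L6     65.00
Name: salary, dtype: float64
reset_index():
  level  salary
0    L5  135.25
1    L6   65.00

135.25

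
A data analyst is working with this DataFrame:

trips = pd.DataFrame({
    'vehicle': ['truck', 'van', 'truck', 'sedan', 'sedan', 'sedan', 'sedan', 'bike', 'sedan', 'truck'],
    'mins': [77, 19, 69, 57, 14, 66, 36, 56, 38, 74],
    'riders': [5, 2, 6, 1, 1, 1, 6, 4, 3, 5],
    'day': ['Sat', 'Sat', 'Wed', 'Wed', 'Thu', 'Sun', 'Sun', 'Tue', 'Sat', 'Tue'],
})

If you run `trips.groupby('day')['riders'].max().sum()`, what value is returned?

group by day, max of riders:
day
Sat    5
Sun    6
Thu    1
Tue    5
Wed    6
Name: riders, dtype: int64
Then the sum of the resulting series: 23

23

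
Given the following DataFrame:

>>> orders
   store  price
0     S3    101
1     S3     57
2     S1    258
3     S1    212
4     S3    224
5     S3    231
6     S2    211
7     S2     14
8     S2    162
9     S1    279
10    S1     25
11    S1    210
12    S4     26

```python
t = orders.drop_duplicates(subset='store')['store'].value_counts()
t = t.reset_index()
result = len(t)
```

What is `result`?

drop duplicate store (keep=first):
   store  price
0     S3    101
2     S1    258
6     S2    211
12    S4     26
value_counts of store:
store
S3    1
S1    1
S2    1
S4    1
Name: count, dtype: int64
reset_index():
  store  count
0    S3      1
1    S1      1
2    S2      1
3    S4      1
number of rows → 4

4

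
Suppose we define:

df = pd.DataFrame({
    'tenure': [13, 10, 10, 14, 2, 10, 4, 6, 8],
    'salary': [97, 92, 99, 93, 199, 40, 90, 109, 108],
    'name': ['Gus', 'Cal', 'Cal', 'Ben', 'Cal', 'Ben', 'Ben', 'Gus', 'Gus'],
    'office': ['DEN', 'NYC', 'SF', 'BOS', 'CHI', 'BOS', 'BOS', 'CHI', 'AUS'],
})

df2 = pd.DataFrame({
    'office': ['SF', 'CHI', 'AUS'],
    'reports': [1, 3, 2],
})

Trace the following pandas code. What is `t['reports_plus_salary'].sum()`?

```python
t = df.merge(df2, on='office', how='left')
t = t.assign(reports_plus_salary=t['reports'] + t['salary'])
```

524.0

merge on 'office' (how='left') → 9 rows:
   tenure  salary name office  reports
0      13      97  Gus    DEN      NaN
1      10      92  Cal    NYC      NaN
2      10      99  Cal     SF      1.0
3      14      93  Ben    BOS      NaN
4       2     199  Cal    CHI      3.0
5      10      40  Ben    BOS      NaN
6       4      90  Ben    BOS      NaN
7       6     109  Gus    CHI      3.0
8       8     108  Gus    AUS      2.0
add column reports_plus_salary = t['reports'] + t['salary']:
   tenure  salary name office  reports  reports_plus_salary
0      13      97  Gus    DEN      NaN                  NaN
1      10      92  Cal    NYC      NaN                  NaN
2      10      99  Cal     SF      1.0                100.0
3      14      93  Ben    BOS      NaN                  NaN
4       2     199  Cal    CHI      3.0                202.0
5      10      40  Ben    BOS      NaN                  NaN
6       4      90  Ben    BOS      NaN                  NaN
7       6     109  Gus    CHI      3.0                112.0
8       8     108  Gus    AUS      2.0                110.0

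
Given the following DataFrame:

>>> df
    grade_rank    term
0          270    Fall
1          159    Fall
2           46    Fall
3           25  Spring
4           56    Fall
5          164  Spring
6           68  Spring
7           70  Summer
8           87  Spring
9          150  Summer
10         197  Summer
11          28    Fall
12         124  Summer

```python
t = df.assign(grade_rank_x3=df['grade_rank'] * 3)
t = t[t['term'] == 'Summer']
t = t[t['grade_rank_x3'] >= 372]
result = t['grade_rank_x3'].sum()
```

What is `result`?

1413

add column grade_rank_x3 = df['grade_rank'] * 3:
    grade_rank    term  grade_rank_x3
0          270    Fall            810
1          159    Fall            477
2           46    Fall            138
3           25  Spring             75
4           56    Fall            168
5          164  Spring            492
6           68  Spring            204
7           70  Summer            210
8           87  Spring            261
9          150  Summer            450
10         197  Summer            591
11          28    Fall             84
12         124  Summer            372
filter rows where term == 'Summer':
    grade_rank    term  grade_rank_x3
7           70  Summer            210
9          150  Summer            450
10         197  Summer            591
12         124  Summer            372
filter rows where grade_rank_x3 >= 372:
    grade_rank    term  grade_rank_x3
9          150  Summer            450
10         197  Summer            591
12         124  Summer            372
Then the sum of column 'grade_rank_x3': 1413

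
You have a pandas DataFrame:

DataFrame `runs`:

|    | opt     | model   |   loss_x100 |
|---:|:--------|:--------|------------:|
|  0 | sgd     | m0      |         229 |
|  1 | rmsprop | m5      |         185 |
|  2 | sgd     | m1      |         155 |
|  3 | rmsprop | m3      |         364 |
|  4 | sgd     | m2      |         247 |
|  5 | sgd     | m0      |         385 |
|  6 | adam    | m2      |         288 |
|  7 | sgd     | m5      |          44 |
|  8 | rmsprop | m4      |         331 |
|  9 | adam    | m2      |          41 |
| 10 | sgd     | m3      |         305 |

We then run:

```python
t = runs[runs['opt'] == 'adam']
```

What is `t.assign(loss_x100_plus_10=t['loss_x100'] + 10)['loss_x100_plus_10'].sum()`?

349

filter rows where opt == 'adam':
    opt model  loss_x100
6  adam    m2        288
9  adam    m2         41
add column loss_x100_plus_10 = t['loss_x100'] + 10:
    opt model  loss_x100  loss_x100_plus_10
6  adam    m2        288                298
9  adam    m2         41                 51
So sum() = 349.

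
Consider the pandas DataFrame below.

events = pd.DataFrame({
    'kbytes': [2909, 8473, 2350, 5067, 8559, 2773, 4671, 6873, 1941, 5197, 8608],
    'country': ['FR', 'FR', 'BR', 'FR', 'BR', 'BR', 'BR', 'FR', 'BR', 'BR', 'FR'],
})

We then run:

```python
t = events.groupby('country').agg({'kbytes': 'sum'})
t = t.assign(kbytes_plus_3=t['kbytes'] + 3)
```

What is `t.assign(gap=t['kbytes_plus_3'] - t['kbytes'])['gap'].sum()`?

6

group by country, sum of kbytes:
         kbytes
country        
BR        25491
FR        31930
add column kbytes_plus_3 = t['kbytes'] + 3:
         kbytes  kbytes_plus_3
country                       
BR        25491          25494
FR        31930          31933
add column gap = t['kbytes_plus_3'] - t['kbytes']:
         kbytes  kbytes_plus_3  gap
country                            
BR        25491          25494    3
FR        31930          31933    3
Finally, sum of column 'gap' = 6.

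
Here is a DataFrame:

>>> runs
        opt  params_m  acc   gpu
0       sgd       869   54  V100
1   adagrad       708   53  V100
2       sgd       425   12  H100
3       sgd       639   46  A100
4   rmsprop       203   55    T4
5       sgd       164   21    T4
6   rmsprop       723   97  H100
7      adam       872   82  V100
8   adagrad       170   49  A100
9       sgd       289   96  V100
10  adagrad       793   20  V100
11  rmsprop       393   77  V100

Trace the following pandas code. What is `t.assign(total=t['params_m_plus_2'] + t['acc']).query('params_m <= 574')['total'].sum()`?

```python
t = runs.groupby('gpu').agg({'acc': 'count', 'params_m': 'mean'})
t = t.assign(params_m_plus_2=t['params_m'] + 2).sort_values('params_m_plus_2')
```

group by gpu: count(acc), mean(params_m):
      acc  params_m
gpu                
A100    2     404.5
H100    2     574.0
T4      2     183.5
V100    6     654.0
add column params_m_plus_2 = t['params_m'] + 2:
      acc  params_m  params_m_plus_2
gpu                                 
A100    2     404.5            406.5
H100    2     574.0            576.0
T4      2     183.5            185.5
V100    6     654.0            656.0
sort by params_m_plus_2:
      acc  params_m  params_m_plus_2
gpu                                 
T4      2     183.5            185.5
A100    2     404.5            406.5
H100    2     574.0            576.0
V100    6     654.0            656.0
add column total = t['params_m_plus_2'] + t['acc']:
      acc  params_m  params_m_plus_2  total
gpu                                        
T4      2     183.5            185.5  187.5
A100    2     404.5            406.5  408.5
H100    2     574.0            576.0  578.0
V100    6     654.0            656.0  662.0
filter rows where params_m <= 574:
      acc  params_m  params_m_plus_2  total
gpu                                        
T4      2     183.5            185.5  187.5
A100    2     404.5            406.5  408.5
H100    2     574.0            576.0  578.0
Taking the sum of column 'total' gives 1174.0.

1174.0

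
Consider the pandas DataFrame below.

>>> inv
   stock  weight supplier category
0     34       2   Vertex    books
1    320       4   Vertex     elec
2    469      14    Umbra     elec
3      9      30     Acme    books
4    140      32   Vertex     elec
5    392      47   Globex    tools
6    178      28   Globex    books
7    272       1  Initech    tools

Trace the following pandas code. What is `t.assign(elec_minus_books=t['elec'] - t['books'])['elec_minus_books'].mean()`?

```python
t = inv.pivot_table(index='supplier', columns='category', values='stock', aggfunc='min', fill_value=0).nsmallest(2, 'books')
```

pivot: rows=supplier, cols=category, min(stock):
category  books  elec  tools
supplier                    
Acme          9     0      0
Globex      178     0    392
Initech       0     0    272
Umbra         0   469      0
Vertex       34   140      0
take 2 rows with smallest books:
category  books  elec  tools
supplier                    
Initech       0     0    272
Umbra         0   469      0
add column elec_minus_books = t['elec'] - t['books']:
category  books  elec  tools  elec_minus_books
supplier                                      
Initech       0     0    272                 0
Umbra         0   469      0               469
The mean of column 'elec_minus_books' is 234.5.

234.5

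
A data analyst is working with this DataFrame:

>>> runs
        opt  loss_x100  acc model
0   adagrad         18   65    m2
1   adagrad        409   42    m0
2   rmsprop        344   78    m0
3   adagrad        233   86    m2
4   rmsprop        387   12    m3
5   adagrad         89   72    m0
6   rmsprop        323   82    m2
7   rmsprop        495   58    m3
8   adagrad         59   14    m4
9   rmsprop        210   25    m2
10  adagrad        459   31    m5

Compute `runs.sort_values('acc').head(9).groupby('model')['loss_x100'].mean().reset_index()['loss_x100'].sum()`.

sort by acc:
        opt  loss_x100  acc model
4   rmsprop        387   12    m3
8   adagrad         59   14    m4
9   rmsprop        210   25    m2
10  adagrad        459   31    m5
1   adagrad        409   42    m0
7   rmsprop        495   58    m3
0   adagrad         18   65    m2
5   adagrad         89   72    m0
2   rmsprop        344   78    m0
6   rmsprop        323   82    m2
3   adagrad        233   86    m2
take first 9 rows:
        opt  loss_x100  acc model
4   rmsprop        387   12    m3
8   adagrad         59   14    m4
9   rmsprop        210   25    m2
10  adagrad        459   31    m5
1   adagrad        409   42    m0
7   rmsprop        495   58    m3
0   adagrad         18   65    m2
5   adagrad         89   72    m0
2   rmsprop        344   78    m0
group by model, mean of loss_x100:
model
m0    280.666667
m2    114.000000
m3    441.000000
m4     59.000000
m5    459.000000
Name: loss_x100, dtype: float64
reset_index():
  model   loss_x100
0    m0  280.666667
1    m2  114.000000
2    m3  441.000000
3    m4   59.000000
4    m5  459.000000

1353.66666667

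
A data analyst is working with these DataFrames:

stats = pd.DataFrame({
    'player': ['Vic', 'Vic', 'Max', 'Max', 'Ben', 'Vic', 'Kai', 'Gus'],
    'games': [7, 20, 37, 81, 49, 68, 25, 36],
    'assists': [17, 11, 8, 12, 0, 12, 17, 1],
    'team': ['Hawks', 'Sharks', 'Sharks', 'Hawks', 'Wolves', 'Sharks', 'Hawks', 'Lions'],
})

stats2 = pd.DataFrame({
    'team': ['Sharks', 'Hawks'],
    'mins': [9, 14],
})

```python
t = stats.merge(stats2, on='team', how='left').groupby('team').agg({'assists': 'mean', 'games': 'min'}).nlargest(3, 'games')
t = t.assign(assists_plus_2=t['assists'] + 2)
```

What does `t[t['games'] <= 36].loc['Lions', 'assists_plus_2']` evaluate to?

merge on 'team' (how='left') → 8 rows:
  player  games  assists    team  mins
0    Vic      7       17   Hawks  14.0
1    Vic     20       11  Sharks   9.0
2    Max     37        8  Sharks   9.0
3    Max     81       12   Hawks  14.0
4    Ben     49        0  Wolves   NaN
5    Vic     68       12  Sharks   9.0
6    Kai     25       17   Hawks  14.0
7    Gus     36        1   Lions   NaN
group by team: mean(assists), min(games):
          assists  games
team                    
Hawks   15.333333      7
Lions    1.000000     36
Sharks  10.333333     20
Wolves   0.000000     49
take 3 rows with largest games:
          assists  games
team                    
Wolves   0.000000     49
Lions    1.000000     36
Sharks  10.333333     20
add column assists_plus_2 = t['assists'] + 2:
          assists  games  assists_plus_2
team                                    
Wolves   0.000000     49        2.000000
Lions    1.000000     36        3.000000
Sharks  10.333333     20       12.333333
filter rows where games <= 36:
          assists  games  assists_plus_2
team                                    
Lions    1.000000     36        3.000000
Sharks  10.333333     20       12.333333
Finally, value at row 'Lions', column 'assists_plus_2' = 3.0.

3.0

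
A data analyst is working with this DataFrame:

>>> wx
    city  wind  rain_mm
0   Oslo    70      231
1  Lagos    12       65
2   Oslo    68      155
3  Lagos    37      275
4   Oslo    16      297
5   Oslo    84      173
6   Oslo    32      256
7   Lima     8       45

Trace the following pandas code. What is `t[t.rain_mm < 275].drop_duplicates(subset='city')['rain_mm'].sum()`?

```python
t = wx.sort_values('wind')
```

366

sort by wind:
    city  wind  rain_mm
7   Lima     8       45
1  Lagos    12       65
4   Oslo    16      297
6   Oslo    32      256
3  Lagos    37      275
2   Oslo    68      155
0   Oslo    70      231
5   Oslo    84      173
filter rows where rain_mm < 275:
    city  wind  rain_mm
7   Lima     8       45
1  Lagos    12       65
6   Oslo    32      256
2   Oslo    68      155
0   Oslo    70      231
5   Oslo    84      173
drop duplicate city (keep=first):
    city  wind  rain_mm
7   Lima     8       45
1  Lagos    12       65
6   Oslo    32      256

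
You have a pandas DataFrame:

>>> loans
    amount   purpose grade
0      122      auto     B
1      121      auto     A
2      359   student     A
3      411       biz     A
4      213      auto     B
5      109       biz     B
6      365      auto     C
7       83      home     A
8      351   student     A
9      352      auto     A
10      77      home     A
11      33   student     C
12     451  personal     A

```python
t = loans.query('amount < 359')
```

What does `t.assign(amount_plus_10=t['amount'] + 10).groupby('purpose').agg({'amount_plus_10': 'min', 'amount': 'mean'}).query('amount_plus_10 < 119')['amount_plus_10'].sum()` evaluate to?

filter rows where amount < 359:
    amount  purpose grade
0      122     auto     B
1      121     auto     A
4      213     auto     B
5      109      biz     B
7       83     home     A
8      351  student     A
9      352     auto     A
10      77     home     A
11      33  student     C
add column amount_plus_10 = t['amount'] + 10:
    amount  purpose grade  amount_plus_10
0      122     auto     B             132
1      121     auto     A             131
4      213     auto     B             223
5      109      biz     B             119
7       83     home     A              93
8      351  student     A             361
9      352     auto     A             362
10      77     home     A              87
11      33  student     C              43
group by purpose: min(amount_plus_10), mean(amount):
         amount_plus_10  amount
purpose                        
auto                131   202.0
biz                 119   109.0
home                 87    80.0
student              43   192.0
filter rows where amount_plus_10 < 119:
         amount_plus_10  amount
purpose                        
home                 87    80.0
student              43   192.0
The sum of column 'amount_plus_10' is 130.

130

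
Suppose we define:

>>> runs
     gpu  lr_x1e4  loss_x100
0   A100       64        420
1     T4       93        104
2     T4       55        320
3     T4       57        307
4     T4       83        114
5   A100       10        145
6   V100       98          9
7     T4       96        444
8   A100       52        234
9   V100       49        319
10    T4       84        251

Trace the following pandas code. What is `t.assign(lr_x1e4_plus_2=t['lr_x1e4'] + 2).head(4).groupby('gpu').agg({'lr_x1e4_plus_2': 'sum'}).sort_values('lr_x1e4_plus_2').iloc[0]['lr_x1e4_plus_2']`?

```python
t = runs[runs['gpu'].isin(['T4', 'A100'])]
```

filter rows where gpu in ['T4', 'A100']:
     gpu  lr_x1e4  loss_x100
0   A100       64        420
1     T4       93        104
2     T4       55        320
3     T4       57        307
4     T4       83        114
5   A100       10        145
7     T4       96        444
8   A100       52        234
10    T4       84        251
add column lr_x1e4_plus_2 = t['lr_x1e4'] + 2:
     gpu  lr_x1e4  loss_x100  lr_x1e4_plus_2
0   A100       64        420              66
1     T4       93        104              95
2     T4       55        320              57
3     T4       57        307              59
4     T4       83        114              85
5   A100       10        145              12
7     T4       96        444              98
8   A100       52        234              54
10    T4       84        251              86
take first 4 rows:
    gpu  lr_x1e4  loss_x100  lr_x1e4_plus_2
0  A100       64        420              66
1    T4       93        104              95
2    T4       55        320              57
3    T4       57        307              59
group by gpu, sum of lr_x1e4_plus_2:
      lr_x1e4_plus_2
gpu                 
A100              66
T4               211
sort by lr_x1e4_plus_2:
      lr_x1e4_plus_2
gpu                 
A100              66
T4               211

66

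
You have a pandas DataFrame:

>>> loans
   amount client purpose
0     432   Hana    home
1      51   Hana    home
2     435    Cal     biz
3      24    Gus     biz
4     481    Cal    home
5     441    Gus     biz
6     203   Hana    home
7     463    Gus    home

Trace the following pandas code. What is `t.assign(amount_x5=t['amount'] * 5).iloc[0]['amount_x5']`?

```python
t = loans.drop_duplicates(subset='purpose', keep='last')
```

drop duplicate purpose (keep=last):
   amount client purpose
5     441    Gus     biz
7     463    Gus    home
add column amount_x5 = t['amount'] * 5:
   amount client purpose  amount_x5
5     441    Gus     biz       2205
7     463    Gus    home       2315
Taking the value at position 0, column 'amount_x5' gives 2205.

2205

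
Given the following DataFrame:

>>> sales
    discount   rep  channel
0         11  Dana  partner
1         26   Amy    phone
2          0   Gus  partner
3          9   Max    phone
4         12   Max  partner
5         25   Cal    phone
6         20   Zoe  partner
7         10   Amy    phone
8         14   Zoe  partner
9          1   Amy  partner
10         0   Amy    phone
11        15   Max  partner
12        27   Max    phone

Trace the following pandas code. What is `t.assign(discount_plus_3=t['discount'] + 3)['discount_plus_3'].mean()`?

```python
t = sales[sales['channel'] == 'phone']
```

19.1666666667

filter rows where channel == 'phone':
    discount  rep channel
1         26  Amy   phone
3          9  Max   phone
5         25  Cal   phone
7         10  Amy   phone
10         0  Amy   phone
12        27  Max   phone
add column discount_plus_3 = t['discount'] + 3:
    discount  rep channel  discount_plus_3
1         26  Amy   phone               29
3          9  Max   phone               12
5         25  Cal   phone               28
7         10  Amy   phone               13
10         0  Amy   phone                3
12        27  Max   phone               30
So mean() = 19.1666666667.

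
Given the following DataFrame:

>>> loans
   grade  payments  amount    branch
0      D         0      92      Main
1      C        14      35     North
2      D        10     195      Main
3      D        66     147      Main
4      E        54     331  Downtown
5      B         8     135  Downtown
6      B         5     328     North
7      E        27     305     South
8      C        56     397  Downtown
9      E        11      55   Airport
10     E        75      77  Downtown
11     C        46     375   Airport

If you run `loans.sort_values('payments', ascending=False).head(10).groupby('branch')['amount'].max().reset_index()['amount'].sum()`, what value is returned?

1307

sort by payments descending:
   grade  payments  amount    branch
10     E        75      77  Downtown
3      D        66     147      Main
8      C        56     397  Downtown
4      E        54     331  Downtown
11     C        46     375   Airport
7      E        27     305     South
1      C        14      35     North
9      E        11      55   Airport
2      D        10     195      Main
5      B         8     135  Downtown
6      B         5     328     North
0      D         0      92      Main
take first 10 rows:
   grade  payments  amount    branch
10     E        75      77  Downtown
3      D        66     147      Main
8      C        56     397  Downtown
4      E        54     331  Downtown
11     C        46     375   Airport
7      E        27     305     South
1      C        14      35     North
9      E        11      55   Airport
2      D        10     195      Main
5      B         8     135  Downtown
group by branch, max of amount:
branch
Airport     375
Downtown    397
Main        195
North        35
South       305
Name: amount, dtype: int64
reset_index():
     branch  amount
0   Airport     375
1  Downtown     397
2      Main     195
3     North      35
4     South     305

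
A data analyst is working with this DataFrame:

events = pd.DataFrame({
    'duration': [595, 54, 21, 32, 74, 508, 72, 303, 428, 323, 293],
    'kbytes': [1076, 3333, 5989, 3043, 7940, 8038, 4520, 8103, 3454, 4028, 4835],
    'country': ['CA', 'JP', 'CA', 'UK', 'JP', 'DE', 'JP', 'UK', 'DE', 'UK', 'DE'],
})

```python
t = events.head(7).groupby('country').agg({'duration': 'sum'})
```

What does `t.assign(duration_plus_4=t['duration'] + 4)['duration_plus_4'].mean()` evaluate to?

take first 7 rows:
   duration  kbytes country
0       595    1076      CA
1        54    3333      JP
2        21    5989      CA
3        32    3043      UK
4        74    7940      JP
5       508    8038      DE
6        72    4520      JP
group by country, sum of duration:
         duration
country          
CA            616
DE            508
JP            200
UK             32
add column duration_plus_4 = t['duration'] + 4:
         duration  duration_plus_4
country                           
CA            616              620
DE            508              512
JP            200              204
UK             32               36

343.0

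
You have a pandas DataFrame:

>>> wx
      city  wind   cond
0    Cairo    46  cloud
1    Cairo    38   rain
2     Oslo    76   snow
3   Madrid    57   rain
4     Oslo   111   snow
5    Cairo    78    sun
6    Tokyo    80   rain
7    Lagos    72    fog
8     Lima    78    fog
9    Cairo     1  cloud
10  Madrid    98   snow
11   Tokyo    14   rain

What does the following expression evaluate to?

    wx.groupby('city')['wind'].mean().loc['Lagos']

72.0

group by city, mean of wind:
city
Cairo     40.75
Lagos     72.00
Lima      78.00
Madrid    77.50
Oslo      93.50
Tokyo     47.00
Name: wind, dtype: float64
So loc['Lagos'] = 72.0.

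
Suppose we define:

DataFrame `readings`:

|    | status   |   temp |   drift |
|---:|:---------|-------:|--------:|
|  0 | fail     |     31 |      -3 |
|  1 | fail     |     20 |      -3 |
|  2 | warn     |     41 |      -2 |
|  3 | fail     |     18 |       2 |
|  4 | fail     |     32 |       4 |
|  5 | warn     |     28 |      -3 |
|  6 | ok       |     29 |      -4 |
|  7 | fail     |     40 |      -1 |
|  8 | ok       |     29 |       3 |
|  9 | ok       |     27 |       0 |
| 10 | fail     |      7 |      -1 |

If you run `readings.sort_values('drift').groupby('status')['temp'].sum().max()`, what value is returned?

148

sort by drift:
   status  temp  drift
6      ok    29     -4
0    fail    31     -3
1    fail    20     -3
5    warn    28     -3
2    warn    41     -2
7    fail    40     -1
10   fail     7     -1
9      ok    27      0
3    fail    18      2
8      ok    29      3
4    fail    32      4
group by status, sum of temp:
status
fail    148
ok       85
warn     69
Name: temp, dtype: int64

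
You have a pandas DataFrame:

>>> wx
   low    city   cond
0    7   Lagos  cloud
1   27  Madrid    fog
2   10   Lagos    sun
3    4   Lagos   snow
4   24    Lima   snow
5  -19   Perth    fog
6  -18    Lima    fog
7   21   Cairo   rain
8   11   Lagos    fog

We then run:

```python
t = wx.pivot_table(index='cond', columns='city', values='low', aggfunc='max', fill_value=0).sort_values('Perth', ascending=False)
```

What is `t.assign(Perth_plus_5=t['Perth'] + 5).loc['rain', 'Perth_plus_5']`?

5

pivot: rows=cond, cols=city, max(low):
city   Cairo  Lagos  Lima  Madrid  Perth
cond                                    
cloud      0      7     0       0      0
fog        0     11   -18      27    -19
rain      21      0     0       0      0
snow       0      4    24       0      0
sun        0     10     0       0      0
sort by Perth descending:
city   Cairo  Lagos  Lima  Madrid  Perth
cond                                    
cloud      0      7     0       0      0
rain      21      0     0       0      0
snow       0      4    24       0      0
sun        0     10     0       0      0
fog        0     11   -18      27    -19
add column Perth_plus_5 = t['Perth'] + 5:
city   Cairo  Lagos  Lima  Madrid  Perth  Perth_plus_5
cond                                                  
cloud      0      7     0       0      0             5
rain      21      0     0       0      0             5
snow       0      4    24       0      0             5
sun        0     10     0       0      0             5
fog        0     11   -18      27    -19           -14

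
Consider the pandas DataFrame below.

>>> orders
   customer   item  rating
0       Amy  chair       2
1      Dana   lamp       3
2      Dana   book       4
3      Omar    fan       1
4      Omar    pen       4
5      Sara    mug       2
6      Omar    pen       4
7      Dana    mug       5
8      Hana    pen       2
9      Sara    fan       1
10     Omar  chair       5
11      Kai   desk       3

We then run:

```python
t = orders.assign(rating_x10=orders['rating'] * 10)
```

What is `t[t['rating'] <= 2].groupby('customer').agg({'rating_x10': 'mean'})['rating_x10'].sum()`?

65.0

add column rating_x10 = orders['rating'] * 10:
   customer   item  rating  rating_x10
0       Amy  chair       2          20
1      Dana   lamp       3          30
2      Dana   book       4          40
3      Omar    fan       1          10
4      Omar    pen       4          40
5      Sara    mug       2          20
6      Omar    pen       4          40
7      Dana    mug       5          50
8      Hana    pen       2          20
9      Sara    fan       1          10
10     Omar  chair       5          50
11      Kai   desk       3          30
filter rows where rating <= 2:
  customer   item  rating  rating_x10
0      Amy  chair       2          20
3     Omar    fan       1          10
5     Sara    mug       2          20
8     Hana    pen       2          20
9     Sara    fan       1          10
group by customer, mean of rating_x10:
          rating_x10
customer            
Amy             20.0
Hana            20.0
Omar            10.0
Sara            15.0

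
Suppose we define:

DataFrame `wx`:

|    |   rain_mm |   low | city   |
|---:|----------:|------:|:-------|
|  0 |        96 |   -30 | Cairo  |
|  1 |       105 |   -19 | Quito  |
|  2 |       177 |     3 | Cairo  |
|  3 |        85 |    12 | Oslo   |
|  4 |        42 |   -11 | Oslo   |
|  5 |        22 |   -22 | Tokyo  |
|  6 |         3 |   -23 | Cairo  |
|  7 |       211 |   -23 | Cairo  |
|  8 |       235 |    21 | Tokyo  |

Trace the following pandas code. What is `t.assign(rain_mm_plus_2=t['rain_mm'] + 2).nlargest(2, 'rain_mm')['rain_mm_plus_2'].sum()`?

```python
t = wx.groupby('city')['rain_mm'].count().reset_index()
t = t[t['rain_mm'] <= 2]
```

group by city, count of rain_mm:
city
Cairo    4
Oslo     2
Quito    1
Tokyo    2
Name: rain_mm, dtype: int64
reset_index():
    city  rain_mm
0  Cairo        4
1   Oslo        2
2  Quito        1
3  Tokyo        2
filter rows where rain_mm <= 2:
    city  rain_mm
1   Oslo        2
2  Quito        1
3  Tokyo        2
add column rain_mm_plus_2 = t['rain_mm'] + 2:
    city  rain_mm  rain_mm_plus_2
1   Oslo        2               4
2  Quito        1               3
3  Tokyo        2               4
take 2 rows with largest rain_mm:
    city  rain_mm  rain_mm_plus_2
1   Oslo        2               4
3  Tokyo        2               4
Reading off the sum of column 'rain_mm_plus_2', we get 8.

8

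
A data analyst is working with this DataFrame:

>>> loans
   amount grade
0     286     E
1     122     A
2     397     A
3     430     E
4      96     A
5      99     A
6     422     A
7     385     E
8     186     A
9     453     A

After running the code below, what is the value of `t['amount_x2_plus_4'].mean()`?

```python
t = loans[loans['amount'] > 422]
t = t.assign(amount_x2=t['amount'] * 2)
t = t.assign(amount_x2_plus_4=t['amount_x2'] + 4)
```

filter rows where amount > 422:
   amount grade
3     430     E
9     453     A
add column amount_x2 = t['amount'] * 2:
   amount grade  amount_x2
3     430     E        860
9     453     A        906
add column amount_x2_plus_4 = t['amount_x2'] + 4:
   amount grade  amount_x2  amount_x2_plus_4
3     430     E        860               864
9     453     A        906               910
Hence 887.0.

887.0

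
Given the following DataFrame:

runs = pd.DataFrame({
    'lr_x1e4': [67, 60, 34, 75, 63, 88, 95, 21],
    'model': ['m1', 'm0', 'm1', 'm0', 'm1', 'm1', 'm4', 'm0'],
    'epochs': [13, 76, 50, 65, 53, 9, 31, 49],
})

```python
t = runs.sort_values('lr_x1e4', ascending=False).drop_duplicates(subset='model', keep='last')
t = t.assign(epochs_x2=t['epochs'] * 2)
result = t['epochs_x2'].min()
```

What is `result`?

62

sort by lr_x1e4 descending:
   lr_x1e4 model  epochs
6       95    m4      31
5       88    m1       9
3       75    m0      65
0       67    m1      13
4       63    m1      53
1       60    m0      76
2       34    m1      50
7       21    m0      49
drop duplicate model (keep=last):
   lr_x1e4 model  epochs
6       95    m4      31
2       34    m1      50
7       21    m0      49
add column epochs_x2 = t['epochs'] * 2:
   lr_x1e4 model  epochs  epochs_x2
6       95    m4      31         62
2       34    m1      50        100
7       21    m0      49         98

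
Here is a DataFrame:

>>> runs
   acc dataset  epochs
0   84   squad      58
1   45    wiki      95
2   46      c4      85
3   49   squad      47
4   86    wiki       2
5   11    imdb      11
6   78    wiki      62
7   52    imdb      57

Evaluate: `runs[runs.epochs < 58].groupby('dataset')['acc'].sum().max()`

86

filter rows where epochs < 58:
   acc dataset  epochs
3   49   squad      47
4   86    wiki       2
5   11    imdb      11
7   52    imdb      57
group by dataset, sum of acc:
dataset
imdb     63
squad    49
wiki     86
Name: acc, dtype: int64
Taking the max of the resulting series gives 86.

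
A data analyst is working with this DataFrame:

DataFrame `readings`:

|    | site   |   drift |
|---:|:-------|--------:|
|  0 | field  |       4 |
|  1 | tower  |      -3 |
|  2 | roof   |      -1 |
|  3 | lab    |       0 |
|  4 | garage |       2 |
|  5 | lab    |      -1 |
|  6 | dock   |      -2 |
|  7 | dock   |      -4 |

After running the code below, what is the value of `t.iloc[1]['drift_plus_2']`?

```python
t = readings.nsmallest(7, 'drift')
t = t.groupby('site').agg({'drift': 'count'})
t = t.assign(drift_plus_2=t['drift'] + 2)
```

take 7 rows with smallest drift:
     site  drift
7    dock     -4
1   tower     -3
6    dock     -2
2    roof     -1
5     lab     -1
3     lab      0
4  garage      2
group by site, count of drift:
        drift
site         
dock        2
garage      1
lab         2
roof        1
tower       1
add column drift_plus_2 = t['drift'] + 2:
        drift  drift_plus_2
site                       
dock        2             4
garage      1             3
lab         2             4
roof        1             3
tower       1             3
The value at position 1, column 'drift_plus_2' is 3.

3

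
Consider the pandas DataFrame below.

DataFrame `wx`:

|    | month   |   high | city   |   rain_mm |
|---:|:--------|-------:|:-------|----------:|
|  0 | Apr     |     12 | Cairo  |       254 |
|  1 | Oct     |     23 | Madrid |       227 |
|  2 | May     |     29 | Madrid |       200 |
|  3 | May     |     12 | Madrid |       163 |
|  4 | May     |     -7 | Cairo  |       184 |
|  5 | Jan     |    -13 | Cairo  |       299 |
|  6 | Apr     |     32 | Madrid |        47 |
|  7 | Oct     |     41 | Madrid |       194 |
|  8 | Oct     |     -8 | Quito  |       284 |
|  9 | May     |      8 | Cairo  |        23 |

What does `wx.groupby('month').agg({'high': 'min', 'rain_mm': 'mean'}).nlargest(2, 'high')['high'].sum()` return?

5

group by month: min(high), mean(rain_mm):
       high  rain_mm
month               
Apr      12    150.5
Jan     -13    299.0
May      -7    142.5
Oct      -8    235.0
take 2 rows with largest high:
       high  rain_mm
month               
Apr      12    150.5
May      -7    142.5
Finally, sum of column 'high' = 5.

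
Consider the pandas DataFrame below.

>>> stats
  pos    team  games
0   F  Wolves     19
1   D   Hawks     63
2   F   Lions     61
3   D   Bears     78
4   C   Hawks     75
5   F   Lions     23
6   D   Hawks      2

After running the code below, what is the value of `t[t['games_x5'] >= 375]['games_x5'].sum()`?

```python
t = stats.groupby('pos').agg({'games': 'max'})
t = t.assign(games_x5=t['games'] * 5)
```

group by pos, max of games:
     games
pos       
C       75
D       78
F       61
add column games_x5 = t['games'] * 5:
     games  games_x5
pos                 
C       75       375
D       78       390
F       61       305
filter rows where games_x5 >= 375:
     games  games_x5
pos                 
C       75       375
D       78       390

765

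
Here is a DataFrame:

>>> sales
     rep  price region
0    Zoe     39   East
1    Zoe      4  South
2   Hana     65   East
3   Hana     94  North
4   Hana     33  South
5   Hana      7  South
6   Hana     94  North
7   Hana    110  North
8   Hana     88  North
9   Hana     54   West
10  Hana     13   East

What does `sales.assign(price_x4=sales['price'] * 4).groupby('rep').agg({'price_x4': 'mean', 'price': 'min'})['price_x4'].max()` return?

248.0

add column price_x4 = sales['price'] * 4:
     rep  price region  price_x4
0    Zoe     39   East       156
1    Zoe      4  South        16
2   Hana     65   East       260
3   Hana     94  North       376
4   Hana     33  South       132
5   Hana      7  South        28
6   Hana     94  North       376
7   Hana    110  North       440
8   Hana     88  North       352
9   Hana     54   West       216
10  Hana     13   East        52
group by rep: mean(price_x4), min(price):
      price_x4  price
rep                  
Hana     248.0      7
Zoe       86.0      4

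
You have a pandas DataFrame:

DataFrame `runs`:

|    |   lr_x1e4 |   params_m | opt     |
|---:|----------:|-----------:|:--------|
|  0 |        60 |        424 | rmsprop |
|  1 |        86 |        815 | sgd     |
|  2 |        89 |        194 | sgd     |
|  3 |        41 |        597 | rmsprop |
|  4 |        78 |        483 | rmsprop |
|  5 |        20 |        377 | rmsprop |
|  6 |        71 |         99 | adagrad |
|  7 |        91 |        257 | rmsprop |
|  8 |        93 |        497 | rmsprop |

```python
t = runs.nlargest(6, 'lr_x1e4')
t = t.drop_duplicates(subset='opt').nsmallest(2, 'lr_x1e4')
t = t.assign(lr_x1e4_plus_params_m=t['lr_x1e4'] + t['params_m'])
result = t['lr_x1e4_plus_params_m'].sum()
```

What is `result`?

take 6 rows with largest lr_x1e4:
   lr_x1e4  params_m      opt
8       93       497  rmsprop
7       91       257  rmsprop
2       89       194      sgd
1       86       815      sgd
4       78       483  rmsprop
6       71        99  adagrad
drop duplicate opt (keep=first):
   lr_x1e4  params_m      opt
8       93       497  rmsprop
2       89       194      sgd
6       71        99  adagrad
take 2 rows with smallest lr_x1e4:
   lr_x1e4  params_m      opt
6       71        99  adagrad
2       89       194      sgd
add column lr_x1e4_plus_params_m = t['lr_x1e4'] + t['params_m']:
   lr_x1e4  params_m      opt  lr_x1e4_plus_params_m
6       71        99  adagrad                    170
2       89       194      sgd                    283
Reading off the sum of column 'lr_x1e4_plus_params_m', we get 453.

453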